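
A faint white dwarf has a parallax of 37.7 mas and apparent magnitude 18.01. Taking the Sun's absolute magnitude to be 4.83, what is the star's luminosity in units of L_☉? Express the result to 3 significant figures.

d = 1/p = 1000/37.7 mas = 26.53 pc
M = m − 5 log₁₀ d + 5 = 18.01 − 5·1.4237 + 5 = 15.892
M − M_☉ = 15.892 − 4.83 = 11.062
L/L_☉ = 10^(−0.4 × 11.062) = 3.761×10^-5

L/L_☉ ≈ 3.76×10^-5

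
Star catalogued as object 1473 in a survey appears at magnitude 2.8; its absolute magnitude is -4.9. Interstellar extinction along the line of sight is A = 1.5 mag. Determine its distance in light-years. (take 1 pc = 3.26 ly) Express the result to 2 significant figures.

m − M = 5 log₁₀(d/10 pc) + A  ⇒  2.8 − (-4.9) − 1.5 = 5 log₁₀(d/10)
6.200 = 5 log₁₀(d/10)
log₁₀ d = (m − M − A)/5 + 1 = 2.2400
d = 10^2.2400 = 173.8 pc
= 566.5 ly

d ≈ 570 ly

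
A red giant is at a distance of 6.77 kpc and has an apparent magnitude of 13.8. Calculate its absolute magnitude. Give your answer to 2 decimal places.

M ≈ -0.35

d = 6.77 kpc = 6770 pc
5 log₁₀(d/10 pc) = 5 log₁₀(6770) − 5 = 14.153
M = m − 5 log₁₀(d/10) = 13.8 − 14.153 = -0.353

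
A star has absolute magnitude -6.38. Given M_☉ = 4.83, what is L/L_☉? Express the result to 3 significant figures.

L/L_☉ ≈ 30500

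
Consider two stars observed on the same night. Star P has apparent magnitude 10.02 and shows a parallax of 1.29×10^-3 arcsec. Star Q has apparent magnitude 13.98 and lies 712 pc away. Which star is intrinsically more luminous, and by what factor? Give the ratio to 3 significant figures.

Star P: d = 1/p = 1/1.29×10^-3″ = 775.2 pc
Star P: M = m − 5 log₁₀ d + 5 = 10.02 − 5·2.8894 + 5 = 0.573
Star Q: M = m − 5 log₁₀ d + 5 = 13.98 − 5·2.8525 + 5 = 4.718
ΔM = M_P − M_Q = 0.573 − (4.718) = -4.145; smaller M is more luminous → Star P.
L ratio = 10^(0.4 |ΔM|) = 10^1.658 = 45.48

Star P is more luminous, by a factor of 45.5.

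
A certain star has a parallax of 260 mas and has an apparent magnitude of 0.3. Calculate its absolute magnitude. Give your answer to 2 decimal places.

M ≈ 2.37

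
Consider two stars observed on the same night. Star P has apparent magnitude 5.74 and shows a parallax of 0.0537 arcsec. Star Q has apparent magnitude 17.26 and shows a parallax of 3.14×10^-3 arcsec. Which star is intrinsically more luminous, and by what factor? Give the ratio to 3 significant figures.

Star P is more luminous, by a factor of 139.

Star P: d = 1/p = 1/0.0537″ = 18.62 pc
Star P: M = m − 5 log₁₀ d + 5 = 5.74 − 5·1.2700 + 5 = 4.390
Star Q: d = 1/p = 1/3.14×10^-3″ = 318.5 pc
Star Q: M = m − 5 log₁₀ d + 5 = 17.26 − 5·2.5031 + 5 = 9.745
ΔM = M_P − M_Q = 4.390 − (9.745) = -5.355; smaller M is more luminous → Star P.
L ratio = 10^(0.4 |ΔM|) = 10^2.142 = 138.6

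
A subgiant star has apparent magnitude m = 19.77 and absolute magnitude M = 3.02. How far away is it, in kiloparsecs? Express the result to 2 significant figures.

μ = m − M = 16.750
m − M = 5 log₁₀ d − 5
log₁₀ d = (m − M)/5 + 1 = 4.3500
d = 10^4.3500 = 22390 pc
= 22.39 kpc

d ≈ 22 kpc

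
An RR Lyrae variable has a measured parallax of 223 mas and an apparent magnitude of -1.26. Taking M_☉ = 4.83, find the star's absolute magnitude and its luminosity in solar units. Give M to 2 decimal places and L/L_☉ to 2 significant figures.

d = 1/p = 1000/223 mas = 4.484 pc
M = m − 5 log₁₀ d + 5 = -1.26 − 5·0.6517 + 5 = 0.482
M − M_☉ = 0.482 − 4.83 = -4.348
L/L_☉ = 10^(−0.4 × -4.348) = 54.88

M ≈ 0.48; L/L_☉ ≈ 55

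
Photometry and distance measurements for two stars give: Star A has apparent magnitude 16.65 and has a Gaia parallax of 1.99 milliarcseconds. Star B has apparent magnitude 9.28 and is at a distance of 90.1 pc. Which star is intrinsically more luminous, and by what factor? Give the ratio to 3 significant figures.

Star B is more luminous, by a factor of 28.5.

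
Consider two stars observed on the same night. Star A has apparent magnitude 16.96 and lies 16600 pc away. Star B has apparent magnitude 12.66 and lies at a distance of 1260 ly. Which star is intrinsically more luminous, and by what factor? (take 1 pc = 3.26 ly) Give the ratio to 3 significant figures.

Star A: M = m − 5 log₁₀ d + 5 = 16.96 − 5·4.2201 + 5 = 0.859
Star B: d = 1260 ly / 3.26 = 386.5 pc
Star B: M = m − 5 log₁₀ d + 5 = 12.66 − 5·2.5872 + 5 = 4.724
ΔM = M_A − M_B = 0.859 − (4.724) = -3.865; smaller M is more luminous → Star A.
L ratio = 10^(0.4 |ΔM|) = 10^1.546 = 35.15

Star A is more luminous, by a factor of 35.1.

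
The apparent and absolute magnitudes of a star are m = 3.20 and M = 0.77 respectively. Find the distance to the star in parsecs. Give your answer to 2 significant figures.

Distance modulus: m − M = 3.20 − (0.77) = 2.430
m − M = 5 log₁₀ d − 5
log₁₀ d = (m − M)/5 + 1 = 1.4860
d = 10^1.4860 = 30.62 pc

d ≈ 31 pc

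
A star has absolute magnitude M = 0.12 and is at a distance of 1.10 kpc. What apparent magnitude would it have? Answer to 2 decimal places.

m ≈ 10.33

d = 1.10 kpc = 1100 pc
m = M + 5 log₁₀ d − 5 = 0.12 + 5·3.0414 − 5 = 10.327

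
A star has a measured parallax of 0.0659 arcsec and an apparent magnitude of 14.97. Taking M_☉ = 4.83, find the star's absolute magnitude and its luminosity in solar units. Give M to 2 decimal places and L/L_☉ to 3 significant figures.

d = 1/p = 1/0.0659″ = 15.17 pc
M = m − 5 log₁₀ d + 5 = 14.97 − 5·1.1811 + 5 = 14.064
M − M_☉ = 14.064 − 4.83 = 9.234
L/L_☉ = 10^(−0.4 × 9.234) = 2.024×10^-4

M ≈ 14.06; L/L_☉ ≈ 2.02×10^-4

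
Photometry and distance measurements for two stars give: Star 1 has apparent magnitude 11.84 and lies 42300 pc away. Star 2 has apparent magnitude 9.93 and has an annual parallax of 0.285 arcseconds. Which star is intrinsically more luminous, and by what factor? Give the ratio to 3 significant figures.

Star 1 is more luminous, by a factor of 2.50×10^7.

Star 1: M = m − 5 log₁₀ d + 5 = 11.84 − 5·4.6263 + 5 = -6.292
Star 2: d = 1/p = 1/0.285″ = 3.509 pc
Star 2: M = m − 5 log₁₀ d + 5 = 9.93 − 5·0.5452 + 5 = 12.204
ΔM = M_1 − M_2 = -6.292 − (12.204) = -18.496; smaller M is more luminous → Star 1.
L ratio = 10^(0.4 |ΔM|) = 10^7.398 = 2.502×10^7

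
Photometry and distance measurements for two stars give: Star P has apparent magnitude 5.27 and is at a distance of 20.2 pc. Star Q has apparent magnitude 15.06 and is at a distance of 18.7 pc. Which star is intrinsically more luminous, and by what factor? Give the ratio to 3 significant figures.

Star P: M = m − 5 log₁₀ d + 5 = 5.27 − 5·1.3054 + 5 = 3.743
Star Q: M = m − 5 log₁₀ d + 5 = 15.06 − 5·1.2718 + 5 = 13.701
ΔM = M_P − M_Q = 3.743 − (13.701) = -9.958; smaller M is more luminous → Star P.
L ratio = 10^(0.4 |ΔM|) = 10^3.983 = 9617

Star P is more luminous, by a factor of 9620.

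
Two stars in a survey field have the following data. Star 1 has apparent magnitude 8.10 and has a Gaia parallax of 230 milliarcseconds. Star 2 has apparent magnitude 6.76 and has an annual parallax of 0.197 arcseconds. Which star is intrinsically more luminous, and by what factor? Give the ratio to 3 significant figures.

Star 2 is more luminous, by a factor of 4.68.

Star 1: p = 230 mas = 0.230″ → d = 1/p = 4.348 pc
Star 1: M = m − 5 log₁₀ d + 5 = 8.10 − 5·0.6383 + 5 = 9.909
Star 2: d = 1/p = 1/0.197″ = 5.076 pc
Star 2: M = m − 5 log₁₀ d + 5 = 6.76 − 5·0.7055 + 5 = 8.232
ΔM = M_1 − M_2 = 9.909 − (8.232) = 1.676; smaller M is more luminous → Star 2.
L ratio = 10^(0.4 |ΔM|) = 10^0.671 = 4.683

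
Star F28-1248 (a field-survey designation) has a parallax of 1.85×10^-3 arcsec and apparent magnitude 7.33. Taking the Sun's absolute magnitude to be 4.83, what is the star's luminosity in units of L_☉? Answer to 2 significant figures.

L/L_☉ ≈ 290

d = 1/p = 1/1.85×10^-3″ = 540.5 pc
M = m − 5 log₁₀ d + 5 = 7.33 − 5·2.7328 + 5 = -1.334
M − M_☉ = -1.334 − 4.83 = -6.164
L/L_☉ = 10^(−0.4 × -6.164) = 292.2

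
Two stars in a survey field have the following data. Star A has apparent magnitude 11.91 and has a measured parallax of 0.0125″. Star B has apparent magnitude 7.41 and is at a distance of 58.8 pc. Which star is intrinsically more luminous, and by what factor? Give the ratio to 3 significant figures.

Star A: d = 1/p = 1/0.0125″ = 80.00 pc
Star A: M = m − 5 log₁₀ d + 5 = 11.91 − 5·1.9031 + 5 = 7.395
Star B: M = m − 5 log₁₀ d + 5 = 7.41 − 5·1.7694 + 5 = 3.563
ΔM = M_A − M_B = 7.395 − (3.563) = 3.831; smaller M is more luminous → Star B.
L ratio = 10^(0.4 |ΔM|) = 10^1.533 = 34.09

Star B is more luminous, by a factor of 34.1.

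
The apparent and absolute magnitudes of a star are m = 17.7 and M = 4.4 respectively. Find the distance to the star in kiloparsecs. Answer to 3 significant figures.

d ≈ 4.57 kpc

Distance modulus: m − M = 17.7 − (4.4) = 13.300
m − M = 5 log₁₀ d − 5
log₁₀ d = (m − M)/5 + 1 = 3.6600
d = 10^3.6600 = 4571 pc
= 4.571 kpc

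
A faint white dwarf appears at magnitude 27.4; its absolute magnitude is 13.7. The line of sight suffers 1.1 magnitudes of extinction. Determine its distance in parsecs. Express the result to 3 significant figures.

m − M = 5 log₁₀(d/10 pc) + A  ⇒  27.4 − (13.7) − 1.1 = 5 log₁₀(d/10)
12.600 = 5 log₁₀(d/10)
log₁₀ d = (m − M − A)/5 + 1 = 3.5200
d = 10^3.5200 = 3311 pc

d ≈ 3310 pc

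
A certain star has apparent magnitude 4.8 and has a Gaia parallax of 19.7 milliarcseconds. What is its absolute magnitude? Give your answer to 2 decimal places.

M ≈ 1.27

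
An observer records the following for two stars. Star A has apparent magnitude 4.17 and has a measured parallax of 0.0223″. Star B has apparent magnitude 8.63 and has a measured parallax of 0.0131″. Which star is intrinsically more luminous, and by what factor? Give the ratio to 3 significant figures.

Star A is more luminous, by a factor of 21.0.

Star A: d = 1/p = 1/0.0223″ = 44.84 pc
Star A: M = m − 5 log₁₀ d + 5 = 4.17 − 5·1.6517 + 5 = 0.912
Star B: d = 1/p = 1/0.0131″ = 76.34 pc
Star B: M = m − 5 log₁₀ d + 5 = 8.63 − 5·1.8827 + 5 = 4.216
ΔM = M_A − M_B = 0.912 − (4.216) = -3.305; smaller M is more luminous → Star A.
L ratio = 10^(0.4 |ΔM|) = 10^1.322 = 20.99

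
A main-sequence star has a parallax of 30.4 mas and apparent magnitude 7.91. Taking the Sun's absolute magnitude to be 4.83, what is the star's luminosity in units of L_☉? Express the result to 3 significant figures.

L/L_☉ ≈ 0.634

d = 1/p = 1000/30.4 mas = 32.89 pc
M = m − 5 log₁₀ d + 5 = 7.91 − 5·1.5171 + 5 = 5.324
M − M_☉ = 5.324 − 4.83 = 0.494
L/L_☉ = 10^(−0.4 × 0.494) = 0.6342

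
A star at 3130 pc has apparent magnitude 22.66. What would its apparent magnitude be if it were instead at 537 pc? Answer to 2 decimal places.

Flux ∝ 1/d², so Δm = 5 log₁₀(d₂/d₁) = 5 log₁₀(537/3130) = -3.828
m₂ = m₁ + Δm = 22.66 + (-3.828) = 18.832

m ≈ 18.83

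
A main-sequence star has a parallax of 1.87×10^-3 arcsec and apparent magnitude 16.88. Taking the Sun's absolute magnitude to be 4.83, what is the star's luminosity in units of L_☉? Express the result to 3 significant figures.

L/L_☉ ≈ 0.0433

d = 1/p = 1/1.87×10^-3″ = 534.8 pc
M = m − 5 log₁₀ d + 5 = 16.88 − 5·2.7282 + 5 = 8.239
M − M_☉ = 8.239 − 4.83 = 3.409
L/L_☉ = 10^(−0.4 × 3.409) = 0.04328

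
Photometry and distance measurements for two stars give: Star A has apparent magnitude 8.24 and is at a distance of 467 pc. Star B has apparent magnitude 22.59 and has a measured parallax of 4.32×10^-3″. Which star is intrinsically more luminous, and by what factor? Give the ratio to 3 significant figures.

Star A is more luminous, by a factor of 2.24×10^6.

Star A: M = m − 5 log₁₀ d + 5 = 8.24 − 5·2.6693 + 5 = -0.107
Star B: d = 1/p = 1/4.32×10^-3″ = 231.5 pc
Star B: M = m − 5 log₁₀ d + 5 = 22.59 − 5·2.3645 + 5 = 15.767
ΔM = M_A − M_B = -0.107 − (15.767) = -15.874; smaller M is more luminous → Star A.
L ratio = 10^(0.4 |ΔM|) = 10^6.350 = 2.237×10^6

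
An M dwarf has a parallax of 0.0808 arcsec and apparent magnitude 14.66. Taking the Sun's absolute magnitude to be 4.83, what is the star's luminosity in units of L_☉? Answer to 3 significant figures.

d = 1/p = 1/0.0808″ = 12.38 pc
M = m − 5 log₁₀ d + 5 = 14.66 − 5·1.0926 + 5 = 14.197
M − M_☉ = 14.197 − 4.83 = 9.367
L/L_☉ = 10^(−0.4 × 9.367) = 1.791×10^-4

L/L_☉ ≈ 1.79×10^-4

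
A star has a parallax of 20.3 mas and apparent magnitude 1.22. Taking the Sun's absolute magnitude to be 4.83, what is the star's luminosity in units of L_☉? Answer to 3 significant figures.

d = 1/p = 1000/20.3 mas = 49.26 pc
M = m − 5 log₁₀ d + 5 = 1.22 − 5·1.6925 + 5 = -2.243
M − M_☉ = -2.243 − 4.83 = -7.073
L/L_☉ = 10^(−0.4 × -7.073) = 674.5

L/L_☉ ≈ 675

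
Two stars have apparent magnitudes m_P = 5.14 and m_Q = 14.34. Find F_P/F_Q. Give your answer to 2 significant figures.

Magnitude difference = -9.20
Flux ratio = 10^(−0.4 Δm) = 10^(−0.4 × -9.20) = 10^3.680 = 4786

F_P/F_Q ≈ 4800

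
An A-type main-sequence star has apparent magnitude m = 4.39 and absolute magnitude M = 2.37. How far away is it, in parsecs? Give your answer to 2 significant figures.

d ≈ 25 pc

μ = m − M = 2.020
m − M = 5 log₁₀ d − 5
log₁₀ d = (m − M)/5 + 1 = 1.4040
d = 10^1.4040 = 25.35 pc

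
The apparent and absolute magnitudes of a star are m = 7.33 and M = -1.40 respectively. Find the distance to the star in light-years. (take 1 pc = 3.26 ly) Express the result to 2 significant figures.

d ≈ 1800 ly

μ = m − M = 8.730
m − M = 5 log₁₀ d − 5
log₁₀ d = (m − M)/5 + 1 = 2.7460
d = 10^2.7460 = 557.2 pc
= 1816 ly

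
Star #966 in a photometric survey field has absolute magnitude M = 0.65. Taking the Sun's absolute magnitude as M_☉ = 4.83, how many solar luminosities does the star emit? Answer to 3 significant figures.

L/L_☉ ≈ 47.0

M − M_☉ = 0.65 − 4.83 = -4.180
L/L_☉ = 10^(−0.4 (M − M_☉)) = 10^1.672 = 46.99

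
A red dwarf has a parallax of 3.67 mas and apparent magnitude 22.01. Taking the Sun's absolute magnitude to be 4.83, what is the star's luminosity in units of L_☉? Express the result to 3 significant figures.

L/L_☉ ≈ 9.97×10^-5

d = 1/p = 1000/3.67 mas = 272.5 pc
M = m − 5 log₁₀ d + 5 = 22.01 − 5·2.4353 + 5 = 14.833
M − M_☉ = 14.833 − 4.83 = 10.003
L/L_☉ = 10^(−0.4 × 10.003) = 9.969×10^-5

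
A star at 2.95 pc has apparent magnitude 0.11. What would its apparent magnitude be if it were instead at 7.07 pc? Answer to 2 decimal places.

m ≈ 2.01

Flux ∝ 1/d², so Δm = 5 log₁₀(d₂/d₁) = 5 log₁₀(7.07/2.95) = 1.898
m₂ = m₁ + Δm = 0.11 + (1.898) = 2.008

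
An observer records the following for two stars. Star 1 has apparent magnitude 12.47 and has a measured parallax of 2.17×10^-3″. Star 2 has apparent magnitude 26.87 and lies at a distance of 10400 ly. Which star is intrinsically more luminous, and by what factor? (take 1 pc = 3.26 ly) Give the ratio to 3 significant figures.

Star 1: d = 1/p = 1/2.17×10^-3″ = 460.8 pc
Star 1: M = m − 5 log₁₀ d + 5 = 12.47 − 5·2.6635 + 5 = 4.152
Star 2: d = 10400 ly / 3.26 = 3190 pc
Star 2: M = m − 5 log₁₀ d + 5 = 26.87 − 5·3.5038 + 5 = 14.351
ΔM = M_1 − M_2 = 4.152 − (14.351) = -10.199; smaller M is more luminous → Star 1.
L ratio = 10^(0.4 |ΔM|) = 10^4.079 = 12010

Star 1 is more luminous, by a factor of 12000.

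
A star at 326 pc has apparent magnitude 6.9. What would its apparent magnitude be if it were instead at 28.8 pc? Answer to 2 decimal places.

Flux ∝ 1/d², so Δm = 5 log₁₀(d₂/d₁) = 5 log₁₀(28.8/326) = -5.269
m₂ = m₁ + Δm = 6.9 + (-5.269) = 1.631

m ≈ 1.63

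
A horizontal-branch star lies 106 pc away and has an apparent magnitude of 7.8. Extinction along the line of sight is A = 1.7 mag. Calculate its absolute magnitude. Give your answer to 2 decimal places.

M ≈ 0.97

5 log₁₀(d/10 pc) = 5 log₁₀(106.0) − 5 = 5.127
M = m − 5 log₁₀(d/10) − A = 7.8 − 5.127 − 1.7 = 0.973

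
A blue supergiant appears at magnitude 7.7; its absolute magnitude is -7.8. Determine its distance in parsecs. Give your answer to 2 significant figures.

d ≈ 13000 pc

μ = m − M = 15.500
m − M = 5 log₁₀ d − 5
log₁₀ d = (m − M)/5 + 1 = 4.1000
d = 10^4.1000 = 12590 pc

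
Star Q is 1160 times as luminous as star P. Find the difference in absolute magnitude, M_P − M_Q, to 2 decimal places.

M_P − M_Q ≈ 7.66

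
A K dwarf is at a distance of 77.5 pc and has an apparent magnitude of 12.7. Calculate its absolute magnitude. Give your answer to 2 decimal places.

5 log₁₀(d/10 pc) = 5 log₁₀(77.50) − 5 = 4.447
M = m − 5 log₁₀(d/10) = 12.7 − 4.447 = 8.253

M ≈ 8.25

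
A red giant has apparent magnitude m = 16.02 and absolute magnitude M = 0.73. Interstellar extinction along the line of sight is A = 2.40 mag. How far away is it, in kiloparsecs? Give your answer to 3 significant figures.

d ≈ 3.78 kpc

m − M = 5 log₁₀(d/10 pc) + A  ⇒  16.02 − (0.73) − 2.40 = 5 log₁₀(d/10)
12.890 = 5 log₁₀(d/10)
log₁₀ d = (m − M − A)/5 + 1 = 3.5780
d = 10^3.5780 = 3784 pc
= 3.784 kpc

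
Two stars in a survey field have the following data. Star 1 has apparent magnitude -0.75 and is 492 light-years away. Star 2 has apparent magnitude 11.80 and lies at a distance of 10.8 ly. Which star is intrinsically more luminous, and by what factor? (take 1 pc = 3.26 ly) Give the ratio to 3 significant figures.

Star 1: d = 492 ly / 3.26 = 150.9 pc
Star 1: M = m − 5 log₁₀ d + 5 = -0.75 − 5·2.1787 + 5 = -6.644
Star 2: d = 10.8 ly / 3.26 = 3.313 pc
Star 2: M = m − 5 log₁₀ d + 5 = 11.80 − 5·0.5202 + 5 = 14.199
ΔM = M_1 − M_2 = -6.644 − (14.199) = -20.843; smaller M is more luminous → Star 1.
L ratio = 10^(0.4 |ΔM|) = 10^8.337 = 2.173×10^8

Star 1 is more luminous, by a factor of 2.17×10^8.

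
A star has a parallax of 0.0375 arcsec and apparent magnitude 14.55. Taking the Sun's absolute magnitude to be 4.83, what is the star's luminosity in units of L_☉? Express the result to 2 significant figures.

L/L_☉ ≈ 9.2×10^-4

d = 1/p = 1/0.0375″ = 26.67 pc
M = m − 5 log₁₀ d + 5 = 14.55 − 5·1.4260 + 5 = 12.420
M − M_☉ = 12.420 − 4.83 = 7.590
L/L_☉ = 10^(−0.4 × 7.590) = 9.203×10^-4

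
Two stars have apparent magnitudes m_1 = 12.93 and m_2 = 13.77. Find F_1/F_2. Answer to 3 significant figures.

Δm = 12.93 − (13.77) = -0.84
Flux ratio = 10^(−0.4 Δm) = 10^(−0.4 × -0.84) = 10^0.336 = 2.168

F_1/F_2 ≈ 2.17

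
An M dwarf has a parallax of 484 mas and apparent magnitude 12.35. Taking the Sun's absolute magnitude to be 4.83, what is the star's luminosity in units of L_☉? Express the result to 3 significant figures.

d = 1/p = 1000/484 mas = 2.066 pc
M = m − 5 log₁₀ d + 5 = 12.35 − 5·0.3152 + 5 = 15.774
M − M_☉ = 15.774 − 4.83 = 10.944
L/L_☉ = 10^(−0.4 × 10.944) = 4.191×10^-5

L/L_☉ ≈ 4.19×10^-5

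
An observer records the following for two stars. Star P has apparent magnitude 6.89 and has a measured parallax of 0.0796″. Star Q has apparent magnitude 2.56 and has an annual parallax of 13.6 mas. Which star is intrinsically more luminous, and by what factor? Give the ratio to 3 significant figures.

Star Q is more luminous, by a factor of 1850.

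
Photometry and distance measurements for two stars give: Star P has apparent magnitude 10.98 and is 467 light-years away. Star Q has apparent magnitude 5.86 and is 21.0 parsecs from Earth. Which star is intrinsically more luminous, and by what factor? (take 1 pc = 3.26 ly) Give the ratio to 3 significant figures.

Star P: d = 467 ly / 3.26 = 143.3 pc
Star P: M = m − 5 log₁₀ d + 5 = 10.98 − 5·2.1561 + 5 = 5.200
Star Q: M = m − 5 log₁₀ d + 5 = 5.86 − 5·1.3222 + 5 = 4.249
ΔM = M_P − M_Q = 5.200 − (4.249) = 0.951; smaller M is more luminous → Star Q.
L ratio = 10^(0.4 |ΔM|) = 10^0.380 = 2.400

Star Q is more luminous, by a factor of 2.40.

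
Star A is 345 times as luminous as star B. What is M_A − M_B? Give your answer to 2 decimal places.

M_A − M_B ≈ -6.34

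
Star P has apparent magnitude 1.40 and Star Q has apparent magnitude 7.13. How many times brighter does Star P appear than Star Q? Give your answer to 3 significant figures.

196

Δm = 1.40 − (7.13) = -5.73
Flux ratio = 10^(−0.4 Δm) = 10^(−0.4 × -5.73) = 10^2.292 = 195.9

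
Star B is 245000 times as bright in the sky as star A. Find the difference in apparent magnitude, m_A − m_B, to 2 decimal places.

m_A − m_B ≈ 13.47

Pogson: Δm = −2.5 log₁₀(ratio) = −2.5 log₁₀(245000) = −2.5 × 5.3892 = -13.473
Star B is brighter so has the smaller magnitude: m_A − m_B is positive.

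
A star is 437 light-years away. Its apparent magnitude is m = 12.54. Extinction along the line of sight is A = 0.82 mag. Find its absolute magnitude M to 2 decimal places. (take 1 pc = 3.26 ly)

d = 437 ly / 3.26 = 134.0 pc
5 log₁₀(d/10 pc) = 5 log₁₀(134.0) − 5 = 5.636
M = m − 5 log₁₀(d/10) − A = 12.54 − 5.636 − 0.82 = 6.084

M ≈ 6.08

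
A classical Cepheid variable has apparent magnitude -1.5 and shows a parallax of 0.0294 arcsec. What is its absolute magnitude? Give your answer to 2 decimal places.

M ≈ -4.16

d = 1/p = 1/0.0294″ = 34.01 pc
5 log₁₀(d/10 pc) = 5 log₁₀(34.01) − 5 = 2.658
M = m − 5 log₁₀(d/10) = -1.5 − 2.658 = -4.158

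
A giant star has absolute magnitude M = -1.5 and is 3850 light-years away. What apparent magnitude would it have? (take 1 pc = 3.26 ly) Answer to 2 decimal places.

d = 3850 ly / 3.26 = 1181 pc
m = M + 5 log₁₀ d − 5 = -1.5 + 5·3.0722 − 5 = 8.861

m ≈ 8.86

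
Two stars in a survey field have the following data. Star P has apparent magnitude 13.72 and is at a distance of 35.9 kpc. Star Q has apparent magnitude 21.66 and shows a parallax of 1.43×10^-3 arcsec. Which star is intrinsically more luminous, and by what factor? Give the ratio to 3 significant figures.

Star P: d = 35.9 kpc = 35900 pc
Star P: M = m − 5 log₁₀ d + 5 = 13.72 − 5·4.5551 + 5 = -4.055
Star Q: d = 1/p = 1/1.43×10^-3″ = 699.3 pc
Star Q: M = m − 5 log₁₀ d + 5 = 21.66 − 5·2.8447 + 5 = 12.437
ΔM = M_P − M_Q = -4.055 − (12.437) = -16.492; smaller M is more luminous → Star P.
L ratio = 10^(0.4 |ΔM|) = 10^6.597 = 3.952×10^6

Star P is more luminous, by a factor of 3.95×10^6.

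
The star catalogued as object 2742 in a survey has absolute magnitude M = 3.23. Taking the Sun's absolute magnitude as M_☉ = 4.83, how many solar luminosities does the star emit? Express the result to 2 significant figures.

L/L_☉ ≈ 4.4

M − M_☉ = 3.23 − 4.83 = -1.600
L/L_☉ = 10^(−0.4 (M − M_☉)) = 10^0.640 = 4.365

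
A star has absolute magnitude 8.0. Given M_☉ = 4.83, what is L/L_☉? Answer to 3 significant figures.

L/L_☉ ≈ 0.0540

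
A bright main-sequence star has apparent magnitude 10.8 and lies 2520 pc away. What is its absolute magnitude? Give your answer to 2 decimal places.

5 log₁₀(d/10 pc) = 5 log₁₀(2520) − 5 = 12.007
M = m − 5 log₁₀(d/10) = 10.8 − 12.007 = -1.207

M ≈ -1.21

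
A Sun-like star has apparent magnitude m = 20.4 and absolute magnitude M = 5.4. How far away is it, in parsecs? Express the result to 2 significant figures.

Distance modulus: m − M = 20.4 − (5.4) = 15.000
m − M = 5 log₁₀ d − 5
log₁₀ d = (m − M)/5 + 1 = 4.0000
d = 10^4.0000 = 10000 pc

d ≈ 10000 pc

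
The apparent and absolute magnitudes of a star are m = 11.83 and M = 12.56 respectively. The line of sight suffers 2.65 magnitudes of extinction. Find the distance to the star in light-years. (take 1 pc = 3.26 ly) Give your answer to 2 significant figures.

d ≈ 6.9 ly

m − M = 5 log₁₀(d/10 pc) + A  ⇒  11.83 − (12.56) − 2.65 = 5 log₁₀(d/10)
-3.380 = 5 log₁₀(d/10)
log₁₀ d = (m − M − A)/5 + 1 = 0.3240
d = 10^0.3240 = 2.109 pc
= 6.874 ly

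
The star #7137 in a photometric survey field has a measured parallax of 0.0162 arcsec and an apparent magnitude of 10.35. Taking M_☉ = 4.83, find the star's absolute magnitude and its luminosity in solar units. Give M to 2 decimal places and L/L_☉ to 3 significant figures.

d = 1/p = 1/0.0162″ = 61.73 pc
M = m − 5 log₁₀ d + 5 = 10.35 − 5·1.7905 + 5 = 6.398
M − M_☉ = 6.398 − 4.83 = 1.568
L/L_☉ = 10^(−0.4 × 1.568) = 0.2360

M ≈ 6.40; L/L_☉ ≈ 0.236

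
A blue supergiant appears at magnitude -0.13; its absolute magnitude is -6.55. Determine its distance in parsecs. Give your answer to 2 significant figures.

d ≈ 190 pc

μ = m − M = 6.420
m − M = 5 log₁₀ d − 5
log₁₀ d = (m − M)/5 + 1 = 2.2840
d = 10^2.2840 = 192.3 pc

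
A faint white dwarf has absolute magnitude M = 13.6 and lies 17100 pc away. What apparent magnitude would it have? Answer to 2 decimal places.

m = M + 5 log₁₀ d − 5 = 13.6 + 5·4.2330 − 5 = 29.765

m ≈ 29.76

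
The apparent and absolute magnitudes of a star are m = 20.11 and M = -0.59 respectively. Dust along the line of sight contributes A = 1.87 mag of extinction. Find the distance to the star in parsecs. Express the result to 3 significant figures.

d ≈ 58300 pc

m − M = 5 log₁₀(d/10 pc) + A  ⇒  20.11 − (-0.59) − 1.87 = 5 log₁₀(d/10)
18.830 = 5 log₁₀(d/10)
log₁₀ d = (m − M − A)/5 + 1 = 4.7660
d = 10^4.7660 = 58340 pc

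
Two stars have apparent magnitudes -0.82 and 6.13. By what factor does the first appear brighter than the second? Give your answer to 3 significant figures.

603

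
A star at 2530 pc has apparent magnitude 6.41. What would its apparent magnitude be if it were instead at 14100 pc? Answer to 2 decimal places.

m ≈ 10.14

Flux ∝ 1/d², so Δm = 5 log₁₀(d₂/d₁) = 5 log₁₀(14100/2530) = 3.730
m₂ = m₁ + Δm = 6.41 + (3.730) = 10.140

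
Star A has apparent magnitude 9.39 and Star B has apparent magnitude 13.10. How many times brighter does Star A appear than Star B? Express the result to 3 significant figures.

Δm = 9.39 − (13.10) = -3.71
Flux ratio = 10^(−0.4 Δm) = 10^(−0.4 × -3.71) = 10^1.484 = 30.48

30.5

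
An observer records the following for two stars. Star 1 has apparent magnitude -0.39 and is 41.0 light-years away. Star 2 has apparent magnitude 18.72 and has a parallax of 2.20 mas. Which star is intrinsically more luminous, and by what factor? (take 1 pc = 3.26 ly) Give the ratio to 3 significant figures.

Star 1 is more luminous, by a factor of 33700.

Star 1: d = 41.0 ly / 3.26 = 12.58 pc
Star 1: M = m − 5 log₁₀ d + 5 = -0.39 − 5·1.0996 + 5 = -0.888
Star 2: p = 2.20 mas = 2.20×10^-3″ → d = 1/p = 454.5 pc
Star 2: M = m − 5 log₁₀ d + 5 = 18.72 − 5·2.6576 + 5 = 10.432
ΔM = M_1 − M_2 = -0.888 − (10.432) = -11.320; smaller M is more luminous → Star 1.
L ratio = 10^(0.4 |ΔM|) = 10^4.528 = 33730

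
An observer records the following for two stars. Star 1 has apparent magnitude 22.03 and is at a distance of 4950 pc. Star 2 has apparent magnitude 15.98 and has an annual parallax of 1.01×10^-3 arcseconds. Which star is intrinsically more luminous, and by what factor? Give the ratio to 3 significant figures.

Star 1: M = m − 5 log₁₀ d + 5 = 22.03 − 5·3.6946 + 5 = 8.557
Star 2: d = 1/p = 1/1.01×10^-3″ = 990.1 pc
Star 2: M = m − 5 log₁₀ d + 5 = 15.98 − 5·2.9957 + 5 = 6.002
ΔM = M_1 − M_2 = 8.557 − (6.002) = 2.555; smaller M is more luminous → Star 2.
L ratio = 10^(0.4 |ΔM|) = 10^1.022 = 10.52

Star 2 is more luminous, by a factor of 10.5.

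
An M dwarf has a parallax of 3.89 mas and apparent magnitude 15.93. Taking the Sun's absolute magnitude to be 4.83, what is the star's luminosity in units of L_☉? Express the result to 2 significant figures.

d = 1/p = 1000/3.89 mas = 257.1 pc
M = m − 5 log₁₀ d + 5 = 15.93 − 5·2.4101 + 5 = 8.880
M − M_☉ = 8.880 − 4.83 = 4.050
L/L_☉ = 10^(−0.4 × 4.050) = 0.02399

L/L_☉ ≈ 0.024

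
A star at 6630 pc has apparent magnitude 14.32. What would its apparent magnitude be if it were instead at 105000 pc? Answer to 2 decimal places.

Flux ∝ 1/d², so Δm = 5 log₁₀(d₂/d₁) = 5 log₁₀(105000/6630) = 5.998
m₂ = m₁ + Δm = 14.32 + (5.998) = 20.318

m ≈ 20.32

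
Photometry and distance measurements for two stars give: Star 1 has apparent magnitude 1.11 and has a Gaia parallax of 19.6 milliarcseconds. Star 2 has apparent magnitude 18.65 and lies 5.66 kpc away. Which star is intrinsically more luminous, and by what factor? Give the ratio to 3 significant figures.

Star 1: p = 19.6 mas = 0.0196″ → d = 1/p = 51.02 pc
Star 1: M = m − 5 log₁₀ d + 5 = 1.11 − 5·1.7077 + 5 = -2.429
Star 2: d = 5.66 kpc = 5660 pc
Star 2: M = m − 5 log₁₀ d + 5 = 18.65 − 5·3.7528 + 5 = 4.886
ΔM = M_1 − M_2 = -2.429 − (4.886) = -7.315; smaller M is more luminous → Star 1.
L ratio = 10^(0.4 |ΔM|) = 10^2.926 = 843.1

Star 1 is more luminous, by a factor of 843.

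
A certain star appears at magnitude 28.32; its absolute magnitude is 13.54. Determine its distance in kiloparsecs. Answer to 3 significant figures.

d ≈ 9.04 kpc

μ = m − M = 14.780
m − M = 5 log₁₀ d − 5
log₁₀ d = (m − M)/5 + 1 = 3.9560
d = 10^3.9560 = 9036 pc
= 9.036 kpc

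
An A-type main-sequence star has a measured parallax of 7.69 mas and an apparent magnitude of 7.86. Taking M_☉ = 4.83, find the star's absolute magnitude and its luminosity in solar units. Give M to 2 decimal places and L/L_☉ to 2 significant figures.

M ≈ 2.29; L/L_☉ ≈ 10

d = 1/p = 1000/7.69 mas = 130.0 pc
M = m − 5 log₁₀ d + 5 = 7.86 − 5·2.1141 + 5 = 2.290
M − M_☉ = 2.290 − 4.83 = -2.540
L/L_☉ = 10^(−0.4 × -2.540) = 10.38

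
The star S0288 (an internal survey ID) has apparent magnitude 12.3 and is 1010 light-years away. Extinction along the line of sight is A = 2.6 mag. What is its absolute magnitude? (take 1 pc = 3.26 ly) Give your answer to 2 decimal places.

M ≈ 2.24

d = 1010 ly / 3.26 = 309.8 pc
5 log₁₀(d/10 pc) = 5 log₁₀(309.8) − 5 = 7.456
M = m − 5 log₁₀(d/10) − A = 12.3 − 7.456 − 2.6 = 2.244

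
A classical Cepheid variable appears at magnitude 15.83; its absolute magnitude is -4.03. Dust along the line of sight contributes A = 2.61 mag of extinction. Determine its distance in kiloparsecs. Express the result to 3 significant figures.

d ≈ 28.2 kpc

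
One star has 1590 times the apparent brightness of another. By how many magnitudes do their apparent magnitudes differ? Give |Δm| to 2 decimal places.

|Δm| ≈ 8.00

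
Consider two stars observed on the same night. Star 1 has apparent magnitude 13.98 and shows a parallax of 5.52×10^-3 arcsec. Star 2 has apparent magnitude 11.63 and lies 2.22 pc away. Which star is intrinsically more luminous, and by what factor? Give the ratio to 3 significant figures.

Star 1: d = 1/p = 1/5.52×10^-3″ = 181.2 pc
Star 1: M = m − 5 log₁₀ d + 5 = 13.98 − 5·2.2581 + 5 = 7.690
Star 2: M = m − 5 log₁₀ d + 5 = 11.63 − 5·0.3464 + 5 = 14.898
ΔM = M_1 − M_2 = 7.690 − (14.898) = -7.209; smaller M is more luminous → Star 1.
L ratio = 10^(0.4 |ΔM|) = 10^2.883 = 764.6

Star 1 is more luminous, by a factor of 765.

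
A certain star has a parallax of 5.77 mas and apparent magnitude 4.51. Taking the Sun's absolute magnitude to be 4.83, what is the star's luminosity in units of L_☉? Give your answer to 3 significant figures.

L/L_☉ ≈ 403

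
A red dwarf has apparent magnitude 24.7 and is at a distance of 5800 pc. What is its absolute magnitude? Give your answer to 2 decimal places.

M ≈ 10.88

5 log₁₀(d/10 pc) = 5 log₁₀(5800) − 5 = 13.817
M = m − 5 log₁₀(d/10) = 24.7 − 13.817 = 10.883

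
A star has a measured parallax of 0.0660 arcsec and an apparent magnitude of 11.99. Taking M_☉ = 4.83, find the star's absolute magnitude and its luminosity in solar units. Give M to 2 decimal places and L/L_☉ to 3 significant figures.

M ≈ 11.09; L/L_☉ ≈ 3.14×10^-3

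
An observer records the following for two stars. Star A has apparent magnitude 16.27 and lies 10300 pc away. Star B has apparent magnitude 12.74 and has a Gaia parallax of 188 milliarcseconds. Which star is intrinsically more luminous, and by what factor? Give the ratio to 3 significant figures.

Star A: M = m − 5 log₁₀ d + 5 = 16.27 − 5·4.0128 + 5 = 1.206
Star B: p = 188 mas = 0.188″ → d = 1/p = 5.319 pc
Star B: M = m − 5 log₁₀ d + 5 = 12.74 − 5·0.7258 + 5 = 14.111
ΔM = M_A − M_B = 1.206 − (14.111) = -12.905; smaller M is more luminous → Star A.
L ratio = 10^(0.4 |ΔM|) = 10^5.162 = 145200

Star A is more luminous, by a factor of 145000.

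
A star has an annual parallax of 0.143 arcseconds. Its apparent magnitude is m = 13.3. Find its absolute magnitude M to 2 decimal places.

M ≈ 14.08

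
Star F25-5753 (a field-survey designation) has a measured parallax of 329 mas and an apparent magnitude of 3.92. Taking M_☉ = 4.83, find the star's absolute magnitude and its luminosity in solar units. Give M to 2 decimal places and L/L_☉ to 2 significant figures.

d = 1/p = 1000/329 mas = 3.040 pc
M = m − 5 log₁₀ d + 5 = 3.92 − 5·0.4828 + 5 = 6.506
M − M_☉ = 6.506 − 4.83 = 1.676
L/L_☉ = 10^(−0.4 × 1.676) = 0.2136

M ≈ 6.51; L/L_☉ ≈ 0.21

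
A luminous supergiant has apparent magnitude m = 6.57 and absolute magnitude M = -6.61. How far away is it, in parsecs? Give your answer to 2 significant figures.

μ = m − M = 13.180
m − M = 5 log₁₀ d − 5
log₁₀ d = (m − M)/5 + 1 = 3.6360
d = 10^3.6360 = 4325 pc

d ≈ 4300 pc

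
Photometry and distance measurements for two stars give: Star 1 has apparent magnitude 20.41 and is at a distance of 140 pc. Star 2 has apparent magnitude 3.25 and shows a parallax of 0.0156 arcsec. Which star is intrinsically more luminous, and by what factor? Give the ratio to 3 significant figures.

Star 2 is more luminous, by a factor of 1.53×10^6.

Star 1: M = m − 5 log₁₀ d + 5 = 20.41 − 5·2.1461 + 5 = 14.679
Star 2: d = 1/p = 1/0.0156″ = 64.10 pc
Star 2: M = m − 5 log₁₀ d + 5 = 3.25 − 5·1.8069 + 5 = -0.784
ΔM = M_1 − M_2 = 14.679 − (-0.784) = 15.464; smaller M is more luminous → Star 2.
L ratio = 10^(0.4 |ΔM|) = 10^6.185 = 1.533×10^6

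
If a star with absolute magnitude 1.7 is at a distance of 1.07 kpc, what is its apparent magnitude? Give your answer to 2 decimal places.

d = 1.07 kpc = 1070 pc
m = M + 5 log₁₀ d − 5 = 1.7 + 5·3.0294 − 5 = 11.847

m ≈ 11.85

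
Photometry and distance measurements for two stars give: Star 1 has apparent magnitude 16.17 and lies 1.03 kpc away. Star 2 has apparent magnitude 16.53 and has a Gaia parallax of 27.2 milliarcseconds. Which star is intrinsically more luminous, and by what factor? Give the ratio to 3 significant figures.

Star 1 is more luminous, by a factor of 1090.

Star 1: d = 1.03 kpc = 1030 pc
Star 1: M = m − 5 log₁₀ d + 5 = 16.17 − 5·3.0128 + 5 = 6.106
Star 2: p = 27.2 mas = 0.0272″ → d = 1/p = 36.76 pc
Star 2: M = m − 5 log₁₀ d + 5 = 16.53 − 5·1.5654 + 5 = 13.703
ΔM = M_1 − M_2 = 6.106 − (13.703) = -7.597; smaller M is more luminous → Star 1.
L ratio = 10^(0.4 |ΔM|) = 10^3.039 = 1093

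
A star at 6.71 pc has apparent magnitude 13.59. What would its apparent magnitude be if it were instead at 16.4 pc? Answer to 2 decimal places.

m ≈ 15.53

Flux ∝ 1/d², so Δm = 5 log₁₀(d₂/d₁) = 5 log₁₀(16.4/6.71) = 1.941
m₂ = m₁ + Δm = 13.59 + (1.941) = 15.531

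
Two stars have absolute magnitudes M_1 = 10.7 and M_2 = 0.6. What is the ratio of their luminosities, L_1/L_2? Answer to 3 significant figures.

ΔM = M_1 − M_2 = 10.1
L_1/L_2 = 10^(−0.4 ΔM) = 10^-4.040 = 9.120×10^-5

L_1/L_2 ≈ 9.12×10^-5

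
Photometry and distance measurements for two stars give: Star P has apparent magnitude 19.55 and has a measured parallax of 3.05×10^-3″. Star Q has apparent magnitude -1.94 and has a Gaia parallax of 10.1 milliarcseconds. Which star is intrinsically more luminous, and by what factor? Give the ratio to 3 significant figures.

Star P: d = 1/p = 1/3.05×10^-3″ = 327.9 pc
Star P: M = m − 5 log₁₀ d + 5 = 19.55 − 5·2.5157 + 5 = 11.971
Star Q: p = 10.1 mas = 0.0101″ → d = 1/p = 99.01 pc
Star Q: M = m − 5 log₁₀ d + 5 = -1.94 − 5·1.9957 + 5 = -6.918
ΔM = M_P − M_Q = 11.971 − (-6.918) = 18.890; smaller M is more luminous → Star Q.
L ratio = 10^(0.4 |ΔM|) = 10^7.556 = 3.597×10^7

Star Q is more luminous, by a factor of 3.60×10^7.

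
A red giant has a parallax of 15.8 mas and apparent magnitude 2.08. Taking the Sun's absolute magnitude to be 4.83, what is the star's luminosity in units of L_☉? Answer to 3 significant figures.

d = 1/p = 1000/15.8 mas = 63.29 pc
M = m − 5 log₁₀ d + 5 = 2.08 − 5·1.8013 + 5 = -1.927
M − M_☉ = -1.927 − 4.83 = -6.757
L/L_☉ = 10^(−0.4 × -6.757) = 504.3

L/L_☉ ≈ 504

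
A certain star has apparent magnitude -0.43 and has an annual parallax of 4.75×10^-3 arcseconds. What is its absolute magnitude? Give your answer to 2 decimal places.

M ≈ -7.05

d = 1/p = 1/4.75×10^-3″ = 210.5 pc
5 log₁₀(d/10 pc) = 5 log₁₀(210.5) − 5 = 6.617
M = m − 5 log₁₀(d/10) = -0.43 − 6.617 = -7.047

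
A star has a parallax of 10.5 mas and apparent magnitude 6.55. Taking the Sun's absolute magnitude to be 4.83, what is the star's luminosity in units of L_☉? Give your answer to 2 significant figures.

L/L_☉ ≈ 19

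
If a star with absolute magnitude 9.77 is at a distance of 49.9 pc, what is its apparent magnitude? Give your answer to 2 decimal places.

m = M + 5 log₁₀ d − 5 = 9.77 + 5·1.6981 − 5 = 13.261

m ≈ 13.26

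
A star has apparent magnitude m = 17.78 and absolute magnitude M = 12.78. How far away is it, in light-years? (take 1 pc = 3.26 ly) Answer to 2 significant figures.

Distance modulus: m − M = 17.78 − (12.78) = 5.000
m − M = 5 log₁₀ d − 5
log₁₀ d = (m − M)/5 + 1 = 2.0000
d = 10^2.0000 = 100.0 pc
= 326.0 ly

d ≈ 330 ly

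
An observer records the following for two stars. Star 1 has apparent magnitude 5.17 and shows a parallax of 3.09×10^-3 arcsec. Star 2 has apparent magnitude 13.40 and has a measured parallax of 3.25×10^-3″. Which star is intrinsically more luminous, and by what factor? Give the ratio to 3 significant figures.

Star 1: d = 1/p = 1/3.09×10^-3″ = 323.6 pc
Star 1: M = m − 5 log₁₀ d + 5 = 5.17 − 5·2.5100 + 5 = -2.380
Star 2: d = 1/p = 1/3.25×10^-3″ = 307.7 pc
Star 2: M = m − 5 log₁₀ d + 5 = 13.40 − 5·2.4881 + 5 = 5.959
ΔM = M_1 − M_2 = -2.380 − (5.959) = -8.340; smaller M is more luminous → Star 1.
L ratio = 10^(0.4 |ΔM|) = 10^3.336 = 2167

Star 1 is more luminous, by a factor of 2170.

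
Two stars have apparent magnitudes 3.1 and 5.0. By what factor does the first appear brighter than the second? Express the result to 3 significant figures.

5.75

Δm = 3.1 − (5.0) = -1.9
Flux ratio = 10^(−0.4 Δm) = 10^(−0.4 × -1.9) = 10^0.760 = 5.754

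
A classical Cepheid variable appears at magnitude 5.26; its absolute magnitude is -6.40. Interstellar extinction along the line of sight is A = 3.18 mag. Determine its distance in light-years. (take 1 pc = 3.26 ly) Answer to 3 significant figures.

d ≈ 1620 ly

m − M = 5 log₁₀(d/10 pc) + A  ⇒  5.26 − (-6.40) − 3.18 = 5 log₁₀(d/10)
8.480 = 5 log₁₀(d/10)
log₁₀ d = (m − M − A)/5 + 1 = 2.6960
d = 10^2.6960 = 496.6 pc
= 1619 ly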